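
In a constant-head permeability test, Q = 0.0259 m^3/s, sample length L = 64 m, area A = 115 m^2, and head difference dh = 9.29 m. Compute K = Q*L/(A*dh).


From K = Q*L / (A*dh):
Numerator: Q*L = 0.0259 * 64 = 1.6576.
Denominator: A*dh = 115 * 9.29 = 1068.35.
K = 1.6576 / 1068.35 = 0.001552 m/s.

0.001552


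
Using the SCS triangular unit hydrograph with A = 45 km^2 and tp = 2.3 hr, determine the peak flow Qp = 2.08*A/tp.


SCS formula: Qp = 2.08 * A / tp.
Qp = 2.08 * 45 / 2.3
   = 93.6 / 2.3
   = 40.7 m^3/s per cm.

40.7


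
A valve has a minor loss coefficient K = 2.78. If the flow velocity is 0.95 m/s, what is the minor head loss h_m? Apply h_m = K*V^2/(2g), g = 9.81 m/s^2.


Minor loss formula: h_m = K * V^2/(2g).
V^2 = 0.95^2 = 0.9025.
V^2/(2g) = 0.9025 / 19.62 = 0.046 m.
h_m = 2.78 * 0.046 = 0.1279 m.

0.1279


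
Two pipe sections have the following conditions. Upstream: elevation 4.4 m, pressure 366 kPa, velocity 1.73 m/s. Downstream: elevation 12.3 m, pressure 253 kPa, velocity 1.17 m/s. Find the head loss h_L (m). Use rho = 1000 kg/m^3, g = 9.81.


Total head at each section: H = z + p/(rho*g) + V^2/(2g).
H1 = 4.4 + 366*1000/(1000*9.81) + 1.73^2/(2*9.81)
   = 4.4 + 37.309 + 0.1525
   = 41.861 m.
H2 = 12.3 + 253*1000/(1000*9.81) + 1.17^2/(2*9.81)
   = 12.3 + 25.79 + 0.0698
   = 38.16 m.
h_L = H1 - H2 = 41.861 - 38.16 = 3.702 m.

3.702


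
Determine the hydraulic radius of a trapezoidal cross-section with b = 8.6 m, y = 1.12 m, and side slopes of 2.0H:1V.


For a trapezoidal section with side slope z:
A = (b + z*y)*y = (8.6 + 2.0*1.12)*1.12 = 12.141 m^2.
P = b + 2*y*sqrt(1 + z^2) = 8.6 + 2*1.12*sqrt(1 + 2.0^2) = 13.609 m.
R = A/P = 12.141 / 13.609 = 0.8921 m.

0.8921


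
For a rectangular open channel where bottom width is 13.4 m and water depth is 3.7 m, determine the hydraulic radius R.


For a rectangular section:
Flow area A = b * y = 13.4 * 3.7 = 49.58 m^2.
Wetted perimeter P = b + 2y = 13.4 + 2*3.7 = 20.8 m.
Hydraulic radius R = A/P = 49.58 / 20.8 = 2.3837 m.

2.3837


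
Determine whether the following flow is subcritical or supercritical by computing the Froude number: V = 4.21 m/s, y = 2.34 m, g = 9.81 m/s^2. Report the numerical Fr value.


The Froude number is defined as Fr = V / sqrt(g*y).
g*y = 9.81 * 2.34 = 22.9554.
sqrt(g*y) = sqrt(22.9554) = 4.7912.
Fr = 4.21 / 4.7912 = 0.8787.
Since Fr < 1, the flow is subcritical.

0.8787


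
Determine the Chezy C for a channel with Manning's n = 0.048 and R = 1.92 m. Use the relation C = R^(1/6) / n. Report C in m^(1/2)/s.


The Chezy coefficient relates to Manning's n through C = R^(1/6) / n.
R^(1/6) = 1.92^(1/6) = 1.114851.
C = 1.114851 / 0.048 = 23.23 m^(1/2)/s.

23.23


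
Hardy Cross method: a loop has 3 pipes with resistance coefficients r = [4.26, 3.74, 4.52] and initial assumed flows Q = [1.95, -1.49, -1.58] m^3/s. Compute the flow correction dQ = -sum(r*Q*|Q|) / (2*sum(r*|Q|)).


Numerator terms (r*Q*|Q|): 4.26*1.95*|1.95| = 16.1986; 3.74*-1.49*|-1.49| = -8.3032; 4.52*-1.58*|-1.58| = -11.2837.
Sum of numerator = -3.3883.
Denominator terms (r*|Q|): 4.26*|1.95| = 8.307; 3.74*|-1.49| = 5.5726; 4.52*|-1.58| = 7.1416.
2 * sum of denominator = 2 * 21.0212 = 42.0424.
dQ = --3.3883 / 42.0424 = 0.0806 m^3/s.

0.0806


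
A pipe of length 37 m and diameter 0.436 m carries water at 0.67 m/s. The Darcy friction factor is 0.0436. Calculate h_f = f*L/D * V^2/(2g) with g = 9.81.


Darcy-Weisbach equation: h_f = f * (L/D) * V^2/(2g).
f * L/D = 0.0436 * 37/0.436 = 3.7.
V^2/(2g) = 0.67^2 / (2*9.81) = 0.4489 / 19.62 = 0.0229 m.
h_f = 3.7 * 0.0229 = 0.085 m.

0.085


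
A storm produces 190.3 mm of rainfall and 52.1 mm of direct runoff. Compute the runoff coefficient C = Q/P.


The runoff coefficient C = runoff depth / rainfall depth.
C = 52.1 / 190.3
  = 0.2738.

0.2738


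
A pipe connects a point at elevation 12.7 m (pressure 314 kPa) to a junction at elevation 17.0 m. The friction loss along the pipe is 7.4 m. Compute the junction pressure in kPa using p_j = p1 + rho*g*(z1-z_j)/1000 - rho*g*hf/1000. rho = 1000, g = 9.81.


Junction pressure: p_j = p1 + rho*g*(z1 - z_j)/1000 - rho*g*hf/1000.
Elevation term = 1000*9.81*(12.7 - 17.0)/1000 = -42.183 kPa.
Friction term = 1000*9.81*7.4/1000 = 72.594 kPa.
p_j = 314 + -42.183 - 72.594 = 199.22 kPa.

199.22


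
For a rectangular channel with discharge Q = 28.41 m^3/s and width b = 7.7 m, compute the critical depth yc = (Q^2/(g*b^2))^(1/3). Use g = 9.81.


Using yc = (Q^2 / (g * b^2))^(1/3):
Q^2 = 28.41^2 = 807.13.
g * b^2 = 9.81 * 7.7^2 = 9.81 * 59.29 = 581.63.
Q^2 / (g*b^2) = 807.13 / 581.63 = 1.3877.
yc = 1.3877^(1/3) = 1.1154 m.

1.1154


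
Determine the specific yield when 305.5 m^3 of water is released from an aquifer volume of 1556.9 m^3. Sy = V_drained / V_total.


Specific yield Sy = Volume drained / Total volume.
Sy = 305.5 / 1556.9
   = 0.1962.

0.1962


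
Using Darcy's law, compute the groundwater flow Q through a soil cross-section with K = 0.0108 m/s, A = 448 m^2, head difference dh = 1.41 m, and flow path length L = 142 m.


Darcy's law: Q = K * A * i, where i = dh/L.
Hydraulic gradient i = 1.41 / 142 = 0.00993.
Q = 0.0108 * 448 * 0.00993
  = 0.048 m^3/s.

0.048


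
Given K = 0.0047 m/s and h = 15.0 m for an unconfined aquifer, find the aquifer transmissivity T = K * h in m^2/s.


Transmissivity is defined as T = K * h.
T = 0.0047 * 15.0
  = 0.0705 m^2/s.

0.0705


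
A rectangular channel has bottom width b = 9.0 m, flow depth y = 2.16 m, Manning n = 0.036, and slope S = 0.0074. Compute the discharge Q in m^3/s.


For a rectangular channel, the cross-sectional area A = b * y = 9.0 * 2.16 = 19.44 m^2.
The wetted perimeter P = b + 2y = 9.0 + 2*2.16 = 13.32 m.
Hydraulic radius R = A/P = 19.44/13.32 = 1.4595 m.
Velocity V = (1/n)*R^(2/3)*S^(1/2) = (1/0.036)*1.4595^(2/3)*0.0074^(1/2) = 3.0745 m/s.
Discharge Q = A * V = 19.44 * 3.0745 = 59.768 m^3/s.

59.768


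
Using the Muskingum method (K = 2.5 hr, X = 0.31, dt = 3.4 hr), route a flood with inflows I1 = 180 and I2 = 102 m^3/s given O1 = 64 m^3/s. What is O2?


Muskingum coefficients:
denom = 2*K*(1-X) + dt = 2*2.5*(1-0.31) + 3.4 = 6.85.
C0 = (dt - 2*K*X)/denom = (3.4 - 2*2.5*0.31)/6.85 = 0.2701.
C1 = (dt + 2*K*X)/denom = (3.4 + 2*2.5*0.31)/6.85 = 0.7226.
C2 = (2*K*(1-X) - dt)/denom = 0.0073.
O2 = C0*I2 + C1*I1 + C2*O1
   = 0.2701*102 + 0.7226*180 + 0.0073*64
   = 158.09 m^3/s.

158.09


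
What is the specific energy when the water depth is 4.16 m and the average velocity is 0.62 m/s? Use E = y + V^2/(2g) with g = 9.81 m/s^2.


Specific energy E = y + V^2/(2g).
Velocity head = V^2/(2g) = 0.62^2 / (2*9.81) = 0.3844 / 19.62 = 0.0196 m.
E = 4.16 + 0.0196 = 4.1796 m.

4.1796


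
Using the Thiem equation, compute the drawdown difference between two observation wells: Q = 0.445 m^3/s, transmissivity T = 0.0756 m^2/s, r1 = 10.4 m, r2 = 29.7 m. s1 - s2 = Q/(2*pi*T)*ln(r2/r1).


Thiem equation: s1 - s2 = Q/(2*pi*T) * ln(r2/r1).
ln(r2/r1) = ln(29.7/10.4) = 1.0493.
Q/(2*pi*T) = 0.445 / (2*pi*0.0756) = 0.445 / 0.475 = 0.9368.
s1 - s2 = 0.9368 * 1.0493 = 0.983 m.

0.983


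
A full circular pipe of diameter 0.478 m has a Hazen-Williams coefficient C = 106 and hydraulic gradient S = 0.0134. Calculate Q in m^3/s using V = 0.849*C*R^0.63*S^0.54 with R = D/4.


For a full circular pipe, R = D/4 = 0.478/4 = 0.1195 m.
V = 0.849 * 106 * 0.1195^0.63 * 0.0134^0.54
  = 0.849 * 106 * 0.262266 * 0.097417
  = 2.2993 m/s.
Pipe area A = pi*D^2/4 = pi*0.478^2/4 = 0.1795 m^2.
Q = A * V = 0.1795 * 2.2993 = 0.4126 m^3/s.

0.4126


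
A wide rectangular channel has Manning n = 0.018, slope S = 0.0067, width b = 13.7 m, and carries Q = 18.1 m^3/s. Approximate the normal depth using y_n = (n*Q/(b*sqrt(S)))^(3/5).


We use the wide-channel approximation y_n = (n*Q/(b*sqrt(S)))^(3/5).
sqrt(S) = sqrt(0.0067) = 0.081854.
Numerator: n*Q = 0.018 * 18.1 = 0.3258.
Denominator: b*sqrt(S) = 13.7 * 0.081854 = 1.1214.
arg = 0.2905.
y_n = 0.2905^(3/5) = 0.4763 m.

0.4763


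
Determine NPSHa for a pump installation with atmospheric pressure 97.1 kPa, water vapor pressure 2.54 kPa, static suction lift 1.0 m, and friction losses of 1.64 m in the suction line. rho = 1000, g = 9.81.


NPSHa = p_atm/(rho*g) - z_s - hf_s - p_vap/(rho*g).
p_atm/(rho*g) = 97.1*1000 / (1000*9.81) = 9.898 m.
p_vap/(rho*g) = 2.54*1000 / (1000*9.81) = 0.259 m.
NPSHa = 9.898 - 1.0 - 1.64 - 0.259
      = 7.0 m.

7.0


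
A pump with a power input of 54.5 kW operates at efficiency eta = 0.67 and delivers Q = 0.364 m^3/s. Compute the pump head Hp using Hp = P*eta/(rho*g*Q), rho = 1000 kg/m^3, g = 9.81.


Pump head formula: Hp = P * eta / (rho * g * Q).
Numerator: P * eta = 54.5 * 1000 * 0.67 = 36515.0 W.
Denominator: rho * g * Q = 1000 * 9.81 * 0.364 = 3570.84.
Hp = 36515.0 / 3570.84 = 10.23 m.

10.23


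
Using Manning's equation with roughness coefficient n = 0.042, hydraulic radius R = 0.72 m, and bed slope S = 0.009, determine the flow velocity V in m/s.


Manning's equation gives V = (1/n) * R^(2/3) * S^(1/2).
First, compute R^(2/3) = 0.72^(2/3) = 0.8033.
Next, S^(1/2) = 0.009^(1/2) = 0.094868.
Then 1/n = 1/0.042 = 23.81.
V = 23.81 * 0.8033 * 0.094868 = 1.8145 m/s.

1.8145


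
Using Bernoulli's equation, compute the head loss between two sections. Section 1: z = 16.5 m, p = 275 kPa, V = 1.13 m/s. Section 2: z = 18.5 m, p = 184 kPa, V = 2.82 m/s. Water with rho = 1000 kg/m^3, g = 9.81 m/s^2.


Total head at each section: H = z + p/(rho*g) + V^2/(2g).
H1 = 16.5 + 275*1000/(1000*9.81) + 1.13^2/(2*9.81)
   = 16.5 + 28.033 + 0.0651
   = 44.598 m.
H2 = 18.5 + 184*1000/(1000*9.81) + 2.82^2/(2*9.81)
   = 18.5 + 18.756 + 0.4053
   = 37.662 m.
h_L = H1 - H2 = 44.598 - 37.662 = 6.936 m.

6.936


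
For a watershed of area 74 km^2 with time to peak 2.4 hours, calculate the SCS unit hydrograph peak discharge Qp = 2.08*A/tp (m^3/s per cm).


SCS formula: Qp = 2.08 * A / tp.
Qp = 2.08 * 74 / 2.4
   = 153.92 / 2.4
   = 64.13 m^3/s per cm.

64.13


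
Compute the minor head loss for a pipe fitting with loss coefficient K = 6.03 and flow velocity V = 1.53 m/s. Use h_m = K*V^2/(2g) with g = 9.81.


Minor loss formula: h_m = K * V^2/(2g).
V^2 = 1.53^2 = 2.3409.
V^2/(2g) = 2.3409 / 19.62 = 0.1193 m.
h_m = 6.03 * 0.1193 = 0.7195 m.

0.7195


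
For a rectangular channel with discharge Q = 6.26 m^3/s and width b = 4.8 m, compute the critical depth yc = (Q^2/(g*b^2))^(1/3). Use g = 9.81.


Using yc = (Q^2 / (g * b^2))^(1/3):
Q^2 = 6.26^2 = 39.19.
g * b^2 = 9.81 * 4.8^2 = 9.81 * 23.04 = 226.02.
Q^2 / (g*b^2) = 39.19 / 226.02 = 0.1734.
yc = 0.1734^(1/3) = 0.5576 m.

0.5576


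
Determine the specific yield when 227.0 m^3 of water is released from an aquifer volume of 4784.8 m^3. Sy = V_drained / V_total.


Specific yield Sy = Volume drained / Total volume.
Sy = 227.0 / 4784.8
   = 0.0474.

0.0474


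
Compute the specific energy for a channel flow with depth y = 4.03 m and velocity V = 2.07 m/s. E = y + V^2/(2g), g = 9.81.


Specific energy E = y + V^2/(2g).
Velocity head = V^2/(2g) = 2.07^2 / (2*9.81) = 4.2849 / 19.62 = 0.2184 m.
E = 4.03 + 0.2184 = 4.2484 m.

4.2484


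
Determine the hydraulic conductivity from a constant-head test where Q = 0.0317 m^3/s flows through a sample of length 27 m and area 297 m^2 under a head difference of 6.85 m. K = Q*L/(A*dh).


From K = Q*L / (A*dh):
Numerator: Q*L = 0.0317 * 27 = 0.8559.
Denominator: A*dh = 297 * 6.85 = 2034.45.
K = 0.8559 / 2034.45 = 0.000421 m/s.

0.000421


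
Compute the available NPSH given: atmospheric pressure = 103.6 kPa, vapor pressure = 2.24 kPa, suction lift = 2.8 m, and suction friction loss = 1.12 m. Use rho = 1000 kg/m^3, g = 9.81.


NPSHa = p_atm/(rho*g) - z_s - hf_s - p_vap/(rho*g).
p_atm/(rho*g) = 103.6*1000 / (1000*9.81) = 10.561 m.
p_vap/(rho*g) = 2.24*1000 / (1000*9.81) = 0.228 m.
NPSHa = 10.561 - 2.8 - 1.12 - 0.228
      = 6.41 m.

6.41


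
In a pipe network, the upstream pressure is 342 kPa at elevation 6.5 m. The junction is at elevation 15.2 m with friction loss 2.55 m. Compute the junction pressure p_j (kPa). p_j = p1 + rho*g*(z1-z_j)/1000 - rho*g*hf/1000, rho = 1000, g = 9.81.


Junction pressure: p_j = p1 + rho*g*(z1 - z_j)/1000 - rho*g*hf/1000.
Elevation term = 1000*9.81*(6.5 - 15.2)/1000 = -85.347 kPa.
Friction term = 1000*9.81*2.55/1000 = 25.015 kPa.
p_j = 342 + -85.347 - 25.015 = 231.64 kPa.

231.64


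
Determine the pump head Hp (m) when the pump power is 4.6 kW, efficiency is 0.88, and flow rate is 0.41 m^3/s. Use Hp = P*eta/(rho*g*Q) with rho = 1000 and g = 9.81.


Pump head formula: Hp = P * eta / (rho * g * Q).
Numerator: P * eta = 4.6 * 1000 * 0.88 = 4048.0 W.
Denominator: rho * g * Q = 1000 * 9.81 * 0.41 = 4022.1.
Hp = 4048.0 / 4022.1 = 1.01 m.

1.01


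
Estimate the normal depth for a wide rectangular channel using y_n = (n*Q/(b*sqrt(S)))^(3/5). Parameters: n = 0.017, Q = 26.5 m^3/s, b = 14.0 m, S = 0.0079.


We use the wide-channel approximation y_n = (n*Q/(b*sqrt(S)))^(3/5).
sqrt(S) = sqrt(0.0079) = 0.088882.
Numerator: n*Q = 0.017 * 26.5 = 0.4505.
Denominator: b*sqrt(S) = 14.0 * 0.088882 = 1.244348.
arg = 0.362.
y_n = 0.362^(3/5) = 0.5436 m.

0.5436


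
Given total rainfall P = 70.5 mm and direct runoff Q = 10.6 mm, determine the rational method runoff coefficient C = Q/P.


The runoff coefficient C = runoff depth / rainfall depth.
C = 10.6 / 70.5
  = 0.1504.

0.1504


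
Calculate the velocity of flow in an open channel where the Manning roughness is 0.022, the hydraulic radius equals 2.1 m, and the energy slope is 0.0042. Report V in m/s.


Manning's equation gives V = (1/n) * R^(2/3) * S^(1/2).
First, compute R^(2/3) = 2.1^(2/3) = 1.6399.
Next, S^(1/2) = 0.0042^(1/2) = 0.064807.
Then 1/n = 1/0.022 = 45.45.
V = 45.45 * 1.6399 * 0.064807 = 4.8308 m/s.

4.8308


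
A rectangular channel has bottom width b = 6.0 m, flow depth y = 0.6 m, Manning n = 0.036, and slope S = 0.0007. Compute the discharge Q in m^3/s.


For a rectangular channel, the cross-sectional area A = b * y = 6.0 * 0.6 = 3.6 m^2.
The wetted perimeter P = b + 2y = 6.0 + 2*0.6 = 7.2 m.
Hydraulic radius R = A/P = 3.6/7.2 = 0.5 m.
Velocity V = (1/n)*R^(2/3)*S^(1/2) = (1/0.036)*0.5^(2/3)*0.0007^(1/2) = 0.463 m/s.
Discharge Q = A * V = 3.6 * 0.463 = 1.667 m^3/s.

1.667


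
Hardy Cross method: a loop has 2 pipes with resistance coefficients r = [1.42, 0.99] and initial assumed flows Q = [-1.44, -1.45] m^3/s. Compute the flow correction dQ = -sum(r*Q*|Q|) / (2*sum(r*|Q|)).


Numerator terms (r*Q*|Q|): 1.42*-1.44*|-1.44| = -2.9445; 0.99*-1.45*|-1.45| = -2.0815.
Sum of numerator = -5.026.
Denominator terms (r*|Q|): 1.42*|-1.44| = 2.0448; 0.99*|-1.45| = 1.4355.
2 * sum of denominator = 2 * 3.4803 = 6.9606.
dQ = --5.026 / 6.9606 = 0.7221 m^3/s.

0.7221


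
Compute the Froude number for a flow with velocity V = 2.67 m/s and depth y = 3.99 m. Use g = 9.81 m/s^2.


The Froude number is defined as Fr = V / sqrt(g*y).
g*y = 9.81 * 3.99 = 39.1419.
sqrt(g*y) = sqrt(39.1419) = 6.2563.
Fr = 2.67 / 6.2563 = 0.4268.

0.4268


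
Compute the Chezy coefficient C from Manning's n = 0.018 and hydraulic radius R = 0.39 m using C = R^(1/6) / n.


The Chezy coefficient relates to Manning's n through C = R^(1/6) / n.
R^(1/6) = 0.39^(1/6) = 0.85476.
C = 0.85476 / 0.018 = 47.49 m^(1/2)/s.

47.49


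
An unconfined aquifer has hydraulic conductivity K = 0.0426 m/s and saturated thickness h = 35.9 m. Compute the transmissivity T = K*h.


Transmissivity is defined as T = K * h.
T = 0.0426 * 35.9
  = 1.5293 m^2/s.

1.5293


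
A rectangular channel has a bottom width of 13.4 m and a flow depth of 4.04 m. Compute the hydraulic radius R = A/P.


For a rectangular section:
Flow area A = b * y = 13.4 * 4.04 = 54.14 m^2.
Wetted perimeter P = b + 2y = 13.4 + 2*4.04 = 21.48 m.
Hydraulic radius R = A/P = 54.14 / 21.48 = 2.5203 m.

2.5203


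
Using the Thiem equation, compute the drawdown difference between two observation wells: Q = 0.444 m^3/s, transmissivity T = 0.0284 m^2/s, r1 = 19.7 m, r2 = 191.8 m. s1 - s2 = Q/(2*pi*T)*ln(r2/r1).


Thiem equation: s1 - s2 = Q/(2*pi*T) * ln(r2/r1).
ln(r2/r1) = ln(191.8/19.7) = 2.2758.
Q/(2*pi*T) = 0.444 / (2*pi*0.0284) = 0.444 / 0.1784 = 2.4882.
s1 - s2 = 2.4882 * 2.2758 = 5.6627 m.

5.6627


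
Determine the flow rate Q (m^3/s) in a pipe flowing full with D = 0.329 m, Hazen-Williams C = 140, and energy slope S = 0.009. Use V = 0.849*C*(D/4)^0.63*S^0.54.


For a full circular pipe, R = D/4 = 0.329/4 = 0.0823 m.
V = 0.849 * 140 * 0.0823^0.63 * 0.009^0.54
  = 0.849 * 140 * 0.20727 * 0.078576
  = 1.9358 m/s.
Pipe area A = pi*D^2/4 = pi*0.329^2/4 = 0.085 m^2.
Q = A * V = 0.085 * 1.9358 = 0.1646 m^3/s.

0.1646


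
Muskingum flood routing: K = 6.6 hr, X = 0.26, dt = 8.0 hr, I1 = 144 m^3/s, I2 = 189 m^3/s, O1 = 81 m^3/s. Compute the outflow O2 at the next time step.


Muskingum coefficients:
denom = 2*K*(1-X) + dt = 2*6.6*(1-0.26) + 8.0 = 17.768.
C0 = (dt - 2*K*X)/denom = (8.0 - 2*6.6*0.26)/17.768 = 0.2571.
C1 = (dt + 2*K*X)/denom = (8.0 + 2*6.6*0.26)/17.768 = 0.6434.
C2 = (2*K*(1-X) - dt)/denom = 0.0995.
O2 = C0*I2 + C1*I1 + C2*O1
   = 0.2571*189 + 0.6434*144 + 0.0995*81
   = 149.3 m^3/s.

149.3


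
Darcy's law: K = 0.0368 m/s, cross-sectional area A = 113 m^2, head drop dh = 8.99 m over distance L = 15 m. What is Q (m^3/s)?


Darcy's law: Q = K * A * i, where i = dh/L.
Hydraulic gradient i = 8.99 / 15 = 0.599333.
Q = 0.0368 * 113 * 0.599333
  = 2.4923 m^3/s.

2.4923


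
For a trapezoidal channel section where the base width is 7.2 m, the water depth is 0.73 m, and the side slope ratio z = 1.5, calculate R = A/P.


For a trapezoidal section with side slope z:
A = (b + z*y)*y = (7.2 + 1.5*0.73)*0.73 = 6.055 m^2.
P = b + 2*y*sqrt(1 + z^2) = 7.2 + 2*0.73*sqrt(1 + 1.5^2) = 9.832 m.
R = A/P = 6.055 / 9.832 = 0.6159 m.

0.6159


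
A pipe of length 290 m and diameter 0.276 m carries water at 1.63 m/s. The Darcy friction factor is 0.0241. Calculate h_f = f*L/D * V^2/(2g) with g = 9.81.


Darcy-Weisbach equation: h_f = f * (L/D) * V^2/(2g).
f * L/D = 0.0241 * 290/0.276 = 25.3225.
V^2/(2g) = 1.63^2 / (2*9.81) = 2.6569 / 19.62 = 0.1354 m.
h_f = 25.3225 * 0.1354 = 3.429 m.

3.429


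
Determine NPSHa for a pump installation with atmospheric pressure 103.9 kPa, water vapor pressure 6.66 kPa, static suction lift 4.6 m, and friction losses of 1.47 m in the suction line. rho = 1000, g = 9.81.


NPSHa = p_atm/(rho*g) - z_s - hf_s - p_vap/(rho*g).
p_atm/(rho*g) = 103.9*1000 / (1000*9.81) = 10.591 m.
p_vap/(rho*g) = 6.66*1000 / (1000*9.81) = 0.679 m.
NPSHa = 10.591 - 4.6 - 1.47 - 0.679
      = 3.84 m.

3.84


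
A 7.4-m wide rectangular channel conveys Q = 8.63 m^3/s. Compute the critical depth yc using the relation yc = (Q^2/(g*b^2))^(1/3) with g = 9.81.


Using yc = (Q^2 / (g * b^2))^(1/3):
Q^2 = 8.63^2 = 74.48.
g * b^2 = 9.81 * 7.4^2 = 9.81 * 54.76 = 537.2.
Q^2 / (g*b^2) = 74.48 / 537.2 = 0.1386.
yc = 0.1386^(1/3) = 0.5176 m.

0.5176


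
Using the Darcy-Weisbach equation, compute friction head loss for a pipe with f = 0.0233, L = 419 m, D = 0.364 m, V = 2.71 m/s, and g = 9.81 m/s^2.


Darcy-Weisbach equation: h_f = f * (L/D) * V^2/(2g).
f * L/D = 0.0233 * 419/0.364 = 26.8206.
V^2/(2g) = 2.71^2 / (2*9.81) = 7.3441 / 19.62 = 0.3743 m.
h_f = 26.8206 * 0.3743 = 10.039 m.

10.039


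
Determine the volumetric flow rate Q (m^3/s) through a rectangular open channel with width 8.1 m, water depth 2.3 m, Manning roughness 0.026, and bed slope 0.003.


For a rectangular channel, the cross-sectional area A = b * y = 8.1 * 2.3 = 18.63 m^2.
The wetted perimeter P = b + 2y = 8.1 + 2*2.3 = 12.7 m.
Hydraulic radius R = A/P = 18.63/12.7 = 1.4669 m.
Velocity V = (1/n)*R^(2/3)*S^(1/2) = (1/0.026)*1.4669^(2/3)*0.003^(1/2) = 2.7197 m/s.
Discharge Q = A * V = 18.63 * 2.7197 = 50.669 m^3/s.

50.669


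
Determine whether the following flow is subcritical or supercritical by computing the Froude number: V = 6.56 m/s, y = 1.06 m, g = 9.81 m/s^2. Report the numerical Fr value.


The Froude number is defined as Fr = V / sqrt(g*y).
g*y = 9.81 * 1.06 = 10.3986.
sqrt(g*y) = sqrt(10.3986) = 3.2247.
Fr = 6.56 / 3.2247 = 2.0343.
Since Fr > 1, the flow is supercritical.

2.0343


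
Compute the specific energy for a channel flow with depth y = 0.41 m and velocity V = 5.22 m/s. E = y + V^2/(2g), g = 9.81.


Specific energy E = y + V^2/(2g).
Velocity head = V^2/(2g) = 5.22^2 / (2*9.81) = 27.2484 / 19.62 = 1.3888 m.
E = 0.41 + 1.3888 = 1.7988 m.

1.7988


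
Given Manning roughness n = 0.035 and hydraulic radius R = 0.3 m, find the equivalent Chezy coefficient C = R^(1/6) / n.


The Chezy coefficient relates to Manning's n through C = R^(1/6) / n.
R^(1/6) = 0.3^(1/6) = 0.818189.
C = 0.818189 / 0.035 = 23.38 m^(1/2)/s.

23.38


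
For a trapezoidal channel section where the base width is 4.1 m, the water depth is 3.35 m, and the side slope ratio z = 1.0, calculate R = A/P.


For a trapezoidal section with side slope z:
A = (b + z*y)*y = (4.1 + 1.0*3.35)*3.35 = 24.957 m^2.
P = b + 2*y*sqrt(1 + z^2) = 4.1 + 2*3.35*sqrt(1 + 1.0^2) = 13.575 m.
R = A/P = 24.957 / 13.575 = 1.8385 m.

1.8385


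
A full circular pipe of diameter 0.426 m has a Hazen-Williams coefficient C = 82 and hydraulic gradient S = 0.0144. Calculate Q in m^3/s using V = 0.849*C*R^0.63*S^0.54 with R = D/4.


For a full circular pipe, R = D/4 = 0.426/4 = 0.1065 m.
V = 0.849 * 82 * 0.1065^0.63 * 0.0144^0.54
  = 0.849 * 82 * 0.24391 * 0.101278
  = 1.7198 m/s.
Pipe area A = pi*D^2/4 = pi*0.426^2/4 = 0.1425 m^2.
Q = A * V = 0.1425 * 1.7198 = 0.2451 m^3/s.

0.2451


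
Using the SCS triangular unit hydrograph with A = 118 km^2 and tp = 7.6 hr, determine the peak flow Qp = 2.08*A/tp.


SCS formula: Qp = 2.08 * A / tp.
Qp = 2.08 * 118 / 7.6
   = 245.44 / 7.6
   = 32.29 m^3/s per cm.

32.29


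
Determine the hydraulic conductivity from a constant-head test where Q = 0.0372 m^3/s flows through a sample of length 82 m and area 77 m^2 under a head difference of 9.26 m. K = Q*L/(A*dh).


From K = Q*L / (A*dh):
Numerator: Q*L = 0.0372 * 82 = 3.0504.
Denominator: A*dh = 77 * 9.26 = 713.02.
K = 3.0504 / 713.02 = 0.004278 m/s.

0.004278


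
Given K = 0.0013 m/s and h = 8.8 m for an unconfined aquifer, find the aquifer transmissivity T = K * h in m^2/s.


Transmissivity is defined as T = K * h.
T = 0.0013 * 8.8
  = 0.0114 m^2/s.

0.0114


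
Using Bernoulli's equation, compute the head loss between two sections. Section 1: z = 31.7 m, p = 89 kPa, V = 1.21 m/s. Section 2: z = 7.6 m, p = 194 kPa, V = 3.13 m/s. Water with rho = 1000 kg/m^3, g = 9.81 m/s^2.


Total head at each section: H = z + p/(rho*g) + V^2/(2g).
H1 = 31.7 + 89*1000/(1000*9.81) + 1.21^2/(2*9.81)
   = 31.7 + 9.072 + 0.0746
   = 40.847 m.
H2 = 7.6 + 194*1000/(1000*9.81) + 3.13^2/(2*9.81)
   = 7.6 + 19.776 + 0.4993
   = 27.875 m.
h_L = H1 - H2 = 40.847 - 27.875 = 12.972 m.

12.972


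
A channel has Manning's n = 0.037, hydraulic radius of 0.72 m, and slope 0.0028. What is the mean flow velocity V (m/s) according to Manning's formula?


Manning's equation gives V = (1/n) * R^(2/3) * S^(1/2).
First, compute R^(2/3) = 0.72^(2/3) = 0.8033.
Next, S^(1/2) = 0.0028^(1/2) = 0.052915.
Then 1/n = 1/0.037 = 27.03.
V = 27.03 * 0.8033 * 0.052915 = 1.1489 m/s.

1.1489


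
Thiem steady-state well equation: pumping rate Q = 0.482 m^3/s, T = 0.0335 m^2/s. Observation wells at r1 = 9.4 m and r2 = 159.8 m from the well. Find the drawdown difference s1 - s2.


Thiem equation: s1 - s2 = Q/(2*pi*T) * ln(r2/r1).
ln(r2/r1) = ln(159.8/9.4) = 2.8332.
Q/(2*pi*T) = 0.482 / (2*pi*0.0335) = 0.482 / 0.2105 = 2.2899.
s1 - s2 = 2.2899 * 2.8332 = 6.4879 m.

6.4879


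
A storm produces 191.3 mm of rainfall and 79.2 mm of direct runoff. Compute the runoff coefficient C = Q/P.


The runoff coefficient C = runoff depth / rainfall depth.
C = 79.2 / 191.3
  = 0.414.

0.414


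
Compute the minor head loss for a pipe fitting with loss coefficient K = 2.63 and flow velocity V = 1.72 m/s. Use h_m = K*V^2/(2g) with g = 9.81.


Minor loss formula: h_m = K * V^2/(2g).
V^2 = 1.72^2 = 2.9584.
V^2/(2g) = 2.9584 / 19.62 = 0.1508 m.
h_m = 2.63 * 0.1508 = 0.3966 m.

0.3966


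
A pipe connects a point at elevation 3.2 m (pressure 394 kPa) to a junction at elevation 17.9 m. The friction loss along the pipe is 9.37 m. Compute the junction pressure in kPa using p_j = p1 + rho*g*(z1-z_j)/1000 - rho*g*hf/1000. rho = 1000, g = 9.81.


Junction pressure: p_j = p1 + rho*g*(z1 - z_j)/1000 - rho*g*hf/1000.
Elevation term = 1000*9.81*(3.2 - 17.9)/1000 = -144.207 kPa.
Friction term = 1000*9.81*9.37/1000 = 91.92 kPa.
p_j = 394 + -144.207 - 91.92 = 157.87 kPa.

157.87


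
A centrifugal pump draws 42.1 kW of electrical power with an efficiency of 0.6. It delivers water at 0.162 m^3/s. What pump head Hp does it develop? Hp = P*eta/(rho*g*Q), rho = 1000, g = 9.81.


Pump head formula: Hp = P * eta / (rho * g * Q).
Numerator: P * eta = 42.1 * 1000 * 0.6 = 25260.0 W.
Denominator: rho * g * Q = 1000 * 9.81 * 0.162 = 1589.22.
Hp = 25260.0 / 1589.22 = 15.89 m.

15.89


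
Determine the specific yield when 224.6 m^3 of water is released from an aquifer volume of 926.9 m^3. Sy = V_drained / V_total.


Specific yield Sy = Volume drained / Total volume.
Sy = 224.6 / 926.9
   = 0.2423.

0.2423


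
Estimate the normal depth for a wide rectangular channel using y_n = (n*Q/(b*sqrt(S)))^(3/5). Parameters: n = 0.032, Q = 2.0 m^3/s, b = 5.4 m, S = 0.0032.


We use the wide-channel approximation y_n = (n*Q/(b*sqrt(S)))^(3/5).
sqrt(S) = sqrt(0.0032) = 0.056569.
Numerator: n*Q = 0.032 * 2.0 = 0.064.
Denominator: b*sqrt(S) = 5.4 * 0.056569 = 0.305473.
arg = 0.2095.
y_n = 0.2095^(3/5) = 0.3915 m.

0.3915


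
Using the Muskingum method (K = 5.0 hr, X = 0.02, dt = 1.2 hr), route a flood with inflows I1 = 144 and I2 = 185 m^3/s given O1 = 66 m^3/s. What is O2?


Muskingum coefficients:
denom = 2*K*(1-X) + dt = 2*5.0*(1-0.02) + 1.2 = 11.0.
C0 = (dt - 2*K*X)/denom = (1.2 - 2*5.0*0.02)/11.0 = 0.0909.
C1 = (dt + 2*K*X)/denom = (1.2 + 2*5.0*0.02)/11.0 = 0.1273.
C2 = (2*K*(1-X) - dt)/denom = 0.7818.
O2 = C0*I2 + C1*I1 + C2*O1
   = 0.0909*185 + 0.1273*144 + 0.7818*66
   = 86.75 m^3/s.

86.75


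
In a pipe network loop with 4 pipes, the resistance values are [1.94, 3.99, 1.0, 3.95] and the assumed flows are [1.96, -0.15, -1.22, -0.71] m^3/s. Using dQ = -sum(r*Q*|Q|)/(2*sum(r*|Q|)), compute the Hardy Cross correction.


Numerator terms (r*Q*|Q|): 1.94*1.96*|1.96| = 7.4527; 3.99*-0.15*|-0.15| = -0.0898; 1.0*-1.22*|-1.22| = -1.4884; 3.95*-0.71*|-0.71| = -1.9912.
Sum of numerator = 3.8833.
Denominator terms (r*|Q|): 1.94*|1.96| = 3.8024; 3.99*|-0.15| = 0.5985; 1.0*|-1.22| = 1.22; 3.95*|-0.71| = 2.8045.
2 * sum of denominator = 2 * 8.4254 = 16.8508.
dQ = -3.8833 / 16.8508 = -0.2305 m^3/s.

-0.2305


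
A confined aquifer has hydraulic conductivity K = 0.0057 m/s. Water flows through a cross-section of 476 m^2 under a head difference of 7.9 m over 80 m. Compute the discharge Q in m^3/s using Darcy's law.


Darcy's law: Q = K * A * i, where i = dh/L.
Hydraulic gradient i = 7.9 / 80 = 0.09875.
Q = 0.0057 * 476 * 0.09875
  = 0.2679 m^3/s.

0.2679


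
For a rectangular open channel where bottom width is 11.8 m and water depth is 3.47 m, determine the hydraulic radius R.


For a rectangular section:
Flow area A = b * y = 11.8 * 3.47 = 40.95 m^2.
Wetted perimeter P = b + 2y = 11.8 + 2*3.47 = 18.74 m.
Hydraulic radius R = A/P = 40.95 / 18.74 = 2.185 m.

2.185


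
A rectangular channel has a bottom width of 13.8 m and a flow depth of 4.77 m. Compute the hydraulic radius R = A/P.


For a rectangular section:
Flow area A = b * y = 13.8 * 4.77 = 65.83 m^2.
Wetted perimeter P = b + 2y = 13.8 + 2*4.77 = 23.34 m.
Hydraulic radius R = A/P = 65.83 / 23.34 = 2.8203 m.

2.8203


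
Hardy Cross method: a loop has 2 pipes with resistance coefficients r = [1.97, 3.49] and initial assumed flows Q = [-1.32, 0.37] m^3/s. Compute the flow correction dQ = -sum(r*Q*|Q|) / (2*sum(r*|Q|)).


Numerator terms (r*Q*|Q|): 1.97*-1.32*|-1.32| = -3.4325; 3.49*0.37*|0.37| = 0.4778.
Sum of numerator = -2.9547.
Denominator terms (r*|Q|): 1.97*|-1.32| = 2.6004; 3.49*|0.37| = 1.2913.
2 * sum of denominator = 2 * 3.8917 = 7.7834.
dQ = --2.9547 / 7.7834 = 0.3796 m^3/s.

0.3796


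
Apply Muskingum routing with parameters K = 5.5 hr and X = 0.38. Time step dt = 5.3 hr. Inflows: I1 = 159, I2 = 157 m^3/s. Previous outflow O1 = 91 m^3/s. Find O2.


Muskingum coefficients:
denom = 2*K*(1-X) + dt = 2*5.5*(1-0.38) + 5.3 = 12.12.
C0 = (dt - 2*K*X)/denom = (5.3 - 2*5.5*0.38)/12.12 = 0.0924.
C1 = (dt + 2*K*X)/denom = (5.3 + 2*5.5*0.38)/12.12 = 0.7822.
C2 = (2*K*(1-X) - dt)/denom = 0.1254.
O2 = C0*I2 + C1*I1 + C2*O1
   = 0.0924*157 + 0.7822*159 + 0.1254*91
   = 150.29 m^3/s.

150.29


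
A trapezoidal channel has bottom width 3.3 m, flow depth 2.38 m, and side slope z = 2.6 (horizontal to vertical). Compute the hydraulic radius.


For a trapezoidal section with side slope z:
A = (b + z*y)*y = (3.3 + 2.6*2.38)*2.38 = 22.581 m^2.
P = b + 2*y*sqrt(1 + z^2) = 3.3 + 2*2.38*sqrt(1 + 2.6^2) = 16.56 m.
R = A/P = 22.581 / 16.56 = 1.3636 m.

1.3636


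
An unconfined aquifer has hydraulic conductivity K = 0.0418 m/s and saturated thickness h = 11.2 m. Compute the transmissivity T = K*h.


Transmissivity is defined as T = K * h.
T = 0.0418 * 11.2
  = 0.4682 m^2/s.

0.4682


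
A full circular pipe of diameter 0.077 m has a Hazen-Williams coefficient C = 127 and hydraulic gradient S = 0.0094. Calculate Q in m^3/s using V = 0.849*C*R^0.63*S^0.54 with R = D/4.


For a full circular pipe, R = D/4 = 0.077/4 = 0.0192 m.
V = 0.849 * 127 * 0.0192^0.63 * 0.0094^0.54
  = 0.849 * 127 * 0.083022 * 0.080443
  = 0.7201 m/s.
Pipe area A = pi*D^2/4 = pi*0.077^2/4 = 0.0047 m^2.
Q = A * V = 0.0047 * 0.7201 = 0.0034 m^3/s.

0.0034


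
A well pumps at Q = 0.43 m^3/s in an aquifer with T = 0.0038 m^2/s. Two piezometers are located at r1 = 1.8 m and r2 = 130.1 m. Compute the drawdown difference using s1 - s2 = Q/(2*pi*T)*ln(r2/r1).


Thiem equation: s1 - s2 = Q/(2*pi*T) * ln(r2/r1).
ln(r2/r1) = ln(130.1/1.8) = 4.2805.
Q/(2*pi*T) = 0.43 / (2*pi*0.0038) = 0.43 / 0.0239 = 18.0096.
s1 - s2 = 18.0096 * 4.2805 = 77.0906 m.

77.0906


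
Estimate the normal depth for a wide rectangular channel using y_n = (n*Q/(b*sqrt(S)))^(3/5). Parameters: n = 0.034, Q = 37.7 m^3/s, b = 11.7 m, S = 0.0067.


We use the wide-channel approximation y_n = (n*Q/(b*sqrt(S)))^(3/5).
sqrt(S) = sqrt(0.0067) = 0.081854.
Numerator: n*Q = 0.034 * 37.7 = 1.2818.
Denominator: b*sqrt(S) = 11.7 * 0.081854 = 0.957692.
arg = 1.3384.
y_n = 1.3384^(3/5) = 1.1911 m.

1.1911


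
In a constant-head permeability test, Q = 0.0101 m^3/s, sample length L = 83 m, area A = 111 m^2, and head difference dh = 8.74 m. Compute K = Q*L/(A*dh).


From K = Q*L / (A*dh):
Numerator: Q*L = 0.0101 * 83 = 0.8383.
Denominator: A*dh = 111 * 8.74 = 970.14.
K = 0.8383 / 970.14 = 0.000864 m/s.

0.000864


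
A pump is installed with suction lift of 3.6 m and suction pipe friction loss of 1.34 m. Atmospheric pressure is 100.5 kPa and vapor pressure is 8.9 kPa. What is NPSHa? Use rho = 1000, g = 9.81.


NPSHa = p_atm/(rho*g) - z_s - hf_s - p_vap/(rho*g).
p_atm/(rho*g) = 100.5*1000 / (1000*9.81) = 10.245 m.
p_vap/(rho*g) = 8.9*1000 / (1000*9.81) = 0.907 m.
NPSHa = 10.245 - 3.6 - 1.34 - 0.907
      = 4.4 m.

4.4


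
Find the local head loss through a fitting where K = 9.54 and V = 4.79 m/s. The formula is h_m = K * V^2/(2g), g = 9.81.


Minor loss formula: h_m = K * V^2/(2g).
V^2 = 4.79^2 = 22.9441.
V^2/(2g) = 22.9441 / 19.62 = 1.1694 m.
h_m = 9.54 * 1.1694 = 11.1563 m.

11.1563


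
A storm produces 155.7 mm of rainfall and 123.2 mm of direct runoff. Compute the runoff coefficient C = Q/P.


The runoff coefficient C = runoff depth / rainfall depth.
C = 123.2 / 155.7
  = 0.7913.

0.7913


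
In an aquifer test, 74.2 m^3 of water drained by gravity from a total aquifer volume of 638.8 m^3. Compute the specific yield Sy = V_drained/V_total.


Specific yield Sy = Volume drained / Total volume.
Sy = 74.2 / 638.8
   = 0.1162.

0.1162


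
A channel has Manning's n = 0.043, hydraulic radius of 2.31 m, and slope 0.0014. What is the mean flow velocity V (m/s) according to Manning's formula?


Manning's equation gives V = (1/n) * R^(2/3) * S^(1/2).
First, compute R^(2/3) = 2.31^(2/3) = 1.7475.
Next, S^(1/2) = 0.0014^(1/2) = 0.037417.
Then 1/n = 1/0.043 = 23.26.
V = 23.26 * 1.7475 * 0.037417 = 1.5206 m/s.

1.5206


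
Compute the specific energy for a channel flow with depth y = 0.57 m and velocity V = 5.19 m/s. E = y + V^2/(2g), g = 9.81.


Specific energy E = y + V^2/(2g).
Velocity head = V^2/(2g) = 5.19^2 / (2*9.81) = 26.9361 / 19.62 = 1.3729 m.
E = 0.57 + 1.3729 = 1.9429 m.

1.9429


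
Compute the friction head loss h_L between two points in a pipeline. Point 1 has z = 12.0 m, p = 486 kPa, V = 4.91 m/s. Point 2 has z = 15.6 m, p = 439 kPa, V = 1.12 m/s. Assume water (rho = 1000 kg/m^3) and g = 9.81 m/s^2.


Total head at each section: H = z + p/(rho*g) + V^2/(2g).
H1 = 12.0 + 486*1000/(1000*9.81) + 4.91^2/(2*9.81)
   = 12.0 + 49.541 + 1.2288
   = 62.77 m.
H2 = 15.6 + 439*1000/(1000*9.81) + 1.12^2/(2*9.81)
   = 15.6 + 44.75 + 0.0639
   = 60.414 m.
h_L = H1 - H2 = 62.77 - 60.414 = 2.356 m.

2.356


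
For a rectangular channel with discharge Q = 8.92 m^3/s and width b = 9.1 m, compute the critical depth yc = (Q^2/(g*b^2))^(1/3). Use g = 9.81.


Using yc = (Q^2 / (g * b^2))^(1/3):
Q^2 = 8.92^2 = 79.57.
g * b^2 = 9.81 * 9.1^2 = 9.81 * 82.81 = 812.37.
Q^2 / (g*b^2) = 79.57 / 812.37 = 0.0979.
yc = 0.0979^(1/3) = 0.461 m.

0.461


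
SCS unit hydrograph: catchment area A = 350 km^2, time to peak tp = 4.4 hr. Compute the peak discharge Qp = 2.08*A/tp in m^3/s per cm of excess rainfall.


SCS formula: Qp = 2.08 * A / tp.
Qp = 2.08 * 350 / 4.4
   = 728.0 / 4.4
   = 165.45 m^3/s per cm.

165.45


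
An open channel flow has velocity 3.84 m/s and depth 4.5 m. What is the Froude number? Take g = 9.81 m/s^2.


The Froude number is defined as Fr = V / sqrt(g*y).
g*y = 9.81 * 4.5 = 44.145.
sqrt(g*y) = sqrt(44.145) = 6.6442.
Fr = 3.84 / 6.6442 = 0.578.

0.578


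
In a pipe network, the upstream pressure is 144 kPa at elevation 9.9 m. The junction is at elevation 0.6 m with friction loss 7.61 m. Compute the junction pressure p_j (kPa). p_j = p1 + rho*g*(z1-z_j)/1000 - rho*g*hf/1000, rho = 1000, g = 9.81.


Junction pressure: p_j = p1 + rho*g*(z1 - z_j)/1000 - rho*g*hf/1000.
Elevation term = 1000*9.81*(9.9 - 0.6)/1000 = 91.233 kPa.
Friction term = 1000*9.81*7.61/1000 = 74.654 kPa.
p_j = 144 + 91.233 - 74.654 = 160.58 kPa.

160.58


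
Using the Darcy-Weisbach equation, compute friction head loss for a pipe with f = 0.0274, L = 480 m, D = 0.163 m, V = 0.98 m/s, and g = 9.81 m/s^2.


Darcy-Weisbach equation: h_f = f * (L/D) * V^2/(2g).
f * L/D = 0.0274 * 480/0.163 = 80.6871.
V^2/(2g) = 0.98^2 / (2*9.81) = 0.9604 / 19.62 = 0.049 m.
h_f = 80.6871 * 0.049 = 3.95 m.

3.95


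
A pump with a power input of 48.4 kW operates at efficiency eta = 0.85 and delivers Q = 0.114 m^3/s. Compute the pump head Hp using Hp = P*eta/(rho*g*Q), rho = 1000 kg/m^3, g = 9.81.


Pump head formula: Hp = P * eta / (rho * g * Q).
Numerator: P * eta = 48.4 * 1000 * 0.85 = 41140.0 W.
Denominator: rho * g * Q = 1000 * 9.81 * 0.114 = 1118.34.
Hp = 41140.0 / 1118.34 = 36.79 m.

36.79


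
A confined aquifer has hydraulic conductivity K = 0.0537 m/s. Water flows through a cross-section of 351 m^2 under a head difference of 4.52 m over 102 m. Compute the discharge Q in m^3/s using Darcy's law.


Darcy's law: Q = K * A * i, where i = dh/L.
Hydraulic gradient i = 4.52 / 102 = 0.044314.
Q = 0.0537 * 351 * 0.044314
  = 0.8353 m^3/s.

0.8353


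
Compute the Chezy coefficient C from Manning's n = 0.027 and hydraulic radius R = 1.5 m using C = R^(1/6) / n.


The Chezy coefficient relates to Manning's n through C = R^(1/6) / n.
R^(1/6) = 1.5^(1/6) = 1.069913.
C = 1.069913 / 0.027 = 39.63 m^(1/2)/s.

39.63


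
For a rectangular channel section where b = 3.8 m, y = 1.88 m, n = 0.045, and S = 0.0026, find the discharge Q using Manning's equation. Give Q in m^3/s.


For a rectangular channel, the cross-sectional area A = b * y = 3.8 * 1.88 = 7.14 m^2.
The wetted perimeter P = b + 2y = 3.8 + 2*1.88 = 7.56 m.
Hydraulic radius R = A/P = 7.14/7.56 = 0.945 m.
Velocity V = (1/n)*R^(2/3)*S^(1/2) = (1/0.045)*0.945^(2/3)*0.0026^(1/2) = 1.0912 m/s.
Discharge Q = A * V = 7.14 * 1.0912 = 7.795 m^3/s.

7.795


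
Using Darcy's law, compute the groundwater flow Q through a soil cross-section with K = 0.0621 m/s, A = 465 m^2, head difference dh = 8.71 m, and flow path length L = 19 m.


Darcy's law: Q = K * A * i, where i = dh/L.
Hydraulic gradient i = 8.71 / 19 = 0.458421.
Q = 0.0621 * 465 * 0.458421
  = 13.2376 m^3/s.

13.2376


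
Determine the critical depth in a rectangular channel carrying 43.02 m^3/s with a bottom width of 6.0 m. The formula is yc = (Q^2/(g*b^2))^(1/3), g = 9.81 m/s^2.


Using yc = (Q^2 / (g * b^2))^(1/3):
Q^2 = 43.02^2 = 1850.72.
g * b^2 = 9.81 * 6.0^2 = 9.81 * 36.0 = 353.16.
Q^2 / (g*b^2) = 1850.72 / 353.16 = 5.2405.
yc = 5.2405^(1/3) = 1.737 m.

1.737


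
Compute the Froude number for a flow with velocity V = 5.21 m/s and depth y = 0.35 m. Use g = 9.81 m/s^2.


The Froude number is defined as Fr = V / sqrt(g*y).
g*y = 9.81 * 0.35 = 3.4335.
sqrt(g*y) = sqrt(3.4335) = 1.853.
Fr = 5.21 / 1.853 = 2.8117.

2.8117


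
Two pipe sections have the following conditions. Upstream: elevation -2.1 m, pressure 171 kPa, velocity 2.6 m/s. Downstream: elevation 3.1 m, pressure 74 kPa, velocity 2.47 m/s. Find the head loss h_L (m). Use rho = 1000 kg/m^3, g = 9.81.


Total head at each section: H = z + p/(rho*g) + V^2/(2g).
H1 = -2.1 + 171*1000/(1000*9.81) + 2.6^2/(2*9.81)
   = -2.1 + 17.431 + 0.3445
   = 15.676 m.
H2 = 3.1 + 74*1000/(1000*9.81) + 2.47^2/(2*9.81)
   = 3.1 + 7.543 + 0.311
   = 10.954 m.
h_L = H1 - H2 = 15.676 - 10.954 = 4.721 m.

4.721


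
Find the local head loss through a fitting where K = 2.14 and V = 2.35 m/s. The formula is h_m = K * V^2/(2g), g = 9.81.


Minor loss formula: h_m = K * V^2/(2g).
V^2 = 2.35^2 = 5.5225.
V^2/(2g) = 5.5225 / 19.62 = 0.2815 m.
h_m = 2.14 * 0.2815 = 0.6024 m.

0.6024


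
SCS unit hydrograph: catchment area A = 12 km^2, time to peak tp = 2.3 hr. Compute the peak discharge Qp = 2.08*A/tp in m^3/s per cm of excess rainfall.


SCS formula: Qp = 2.08 * A / tp.
Qp = 2.08 * 12 / 2.3
   = 24.96 / 2.3
   = 10.85 m^3/s per cm.

10.85


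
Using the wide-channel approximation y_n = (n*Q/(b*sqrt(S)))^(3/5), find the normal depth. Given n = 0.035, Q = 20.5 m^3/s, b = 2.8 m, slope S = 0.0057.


We use the wide-channel approximation y_n = (n*Q/(b*sqrt(S)))^(3/5).
sqrt(S) = sqrt(0.0057) = 0.075498.
Numerator: n*Q = 0.035 * 20.5 = 0.7175.
Denominator: b*sqrt(S) = 2.8 * 0.075498 = 0.211394.
arg = 3.3941.
y_n = 3.3941^(3/5) = 2.0818 m.

2.0818


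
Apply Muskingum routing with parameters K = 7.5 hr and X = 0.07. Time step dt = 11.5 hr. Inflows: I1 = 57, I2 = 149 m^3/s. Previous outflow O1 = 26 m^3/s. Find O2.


Muskingum coefficients:
denom = 2*K*(1-X) + dt = 2*7.5*(1-0.07) + 11.5 = 25.45.
C0 = (dt - 2*K*X)/denom = (11.5 - 2*7.5*0.07)/25.45 = 0.4106.
C1 = (dt + 2*K*X)/denom = (11.5 + 2*7.5*0.07)/25.45 = 0.4931.
C2 = (2*K*(1-X) - dt)/denom = 0.0963.
O2 = C0*I2 + C1*I1 + C2*O1
   = 0.4106*149 + 0.4931*57 + 0.0963*26
   = 91.79 m^3/s.

91.79


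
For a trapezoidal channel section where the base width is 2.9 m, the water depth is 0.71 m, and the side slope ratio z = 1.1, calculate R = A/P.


For a trapezoidal section with side slope z:
A = (b + z*y)*y = (2.9 + 1.1*0.71)*0.71 = 2.614 m^2.
P = b + 2*y*sqrt(1 + z^2) = 2.9 + 2*0.71*sqrt(1 + 1.1^2) = 5.011 m.
R = A/P = 2.614 / 5.011 = 0.5216 m.

0.5216
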